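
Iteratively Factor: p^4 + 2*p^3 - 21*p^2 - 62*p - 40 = (p + 1)*(p^3 + p^2 - 22*p - 40) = (p + 1)*(p + 2)*(p^2 - p - 20) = (p + 1)*(p + 2)*(p + 4)*(p - 5)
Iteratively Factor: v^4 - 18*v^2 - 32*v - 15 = (v + 1)*(v^3 - v^2 - 17*v - 15) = (v + 1)*(v + 3)*(v^2 - 4*v - 5) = (v - 5)*(v + 1)*(v + 3)*(v + 1)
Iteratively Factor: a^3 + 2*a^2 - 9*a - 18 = (a + 3)*(a^2 - a - 6) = (a + 2)*(a + 3)*(a - 3)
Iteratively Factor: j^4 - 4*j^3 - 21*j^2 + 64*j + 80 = (j + 4)*(j^3 - 8*j^2 + 11*j + 20) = (j - 4)*(j + 4)*(j^2 - 4*j - 5) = (j - 5)*(j - 4)*(j + 4)*(j + 1)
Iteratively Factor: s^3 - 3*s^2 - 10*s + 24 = (s - 4)*(s^2 + s - 6) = (s - 4)*(s - 2)*(s + 3)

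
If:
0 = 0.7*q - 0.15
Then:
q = 0.21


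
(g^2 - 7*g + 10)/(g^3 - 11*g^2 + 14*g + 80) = (g - 2)/(g^2 - 6*g - 16)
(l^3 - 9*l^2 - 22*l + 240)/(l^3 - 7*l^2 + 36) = (l^2 - 3*l - 40)/(l^2 - l - 6)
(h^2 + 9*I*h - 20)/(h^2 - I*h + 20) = (h + 5*I)/(h - 5*I)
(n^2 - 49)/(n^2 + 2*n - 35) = (n - 7)/(n - 5)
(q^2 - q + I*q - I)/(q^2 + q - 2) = (q + I)/(q + 2)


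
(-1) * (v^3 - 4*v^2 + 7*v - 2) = -v^3 + 4*v^2 - 7*v + 2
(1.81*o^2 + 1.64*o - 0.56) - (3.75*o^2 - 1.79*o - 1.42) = -1.94*o^2 + 3.43*o + 0.86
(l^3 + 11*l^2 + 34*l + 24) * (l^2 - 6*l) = l^5 + 5*l^4 - 32*l^3 - 180*l^2 - 144*l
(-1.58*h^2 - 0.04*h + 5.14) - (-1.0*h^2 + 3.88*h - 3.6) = -0.58*h^2 - 3.92*h + 8.74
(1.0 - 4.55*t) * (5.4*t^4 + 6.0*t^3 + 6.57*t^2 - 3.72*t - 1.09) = -24.57*t^5 - 21.9*t^4 - 23.8935*t^3 + 23.496*t^2 + 1.2395*t - 1.09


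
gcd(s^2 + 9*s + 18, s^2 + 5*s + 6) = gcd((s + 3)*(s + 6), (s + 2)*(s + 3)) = s + 3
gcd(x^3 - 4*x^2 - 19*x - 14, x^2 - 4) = x + 2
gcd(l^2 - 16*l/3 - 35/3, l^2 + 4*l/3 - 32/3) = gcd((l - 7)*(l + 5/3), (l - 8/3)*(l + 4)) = 1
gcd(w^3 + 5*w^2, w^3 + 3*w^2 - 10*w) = w^2 + 5*w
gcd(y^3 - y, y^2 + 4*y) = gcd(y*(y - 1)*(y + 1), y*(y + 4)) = y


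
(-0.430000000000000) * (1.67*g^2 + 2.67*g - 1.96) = -0.7181*g^2 - 1.1481*g + 0.8428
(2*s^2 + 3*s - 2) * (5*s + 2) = 10*s^3 + 19*s^2 - 4*s - 4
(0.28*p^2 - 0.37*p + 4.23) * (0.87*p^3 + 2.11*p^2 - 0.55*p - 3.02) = 0.2436*p^5 + 0.2689*p^4 + 2.7454*p^3 + 8.2832*p^2 - 1.2091*p - 12.7746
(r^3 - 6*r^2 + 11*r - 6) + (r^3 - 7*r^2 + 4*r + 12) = 2*r^3 - 13*r^2 + 15*r + 6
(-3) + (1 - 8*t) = -8*t - 2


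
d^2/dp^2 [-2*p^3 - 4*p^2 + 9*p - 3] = -12*p - 8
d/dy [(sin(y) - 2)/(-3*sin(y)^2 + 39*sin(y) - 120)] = (sin(y)^2 - 4*sin(y) - 14)*cos(y)/(3*(sin(y)^2 - 13*sin(y) + 40)^2)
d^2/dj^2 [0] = 0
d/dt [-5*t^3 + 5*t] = 5 - 15*t^2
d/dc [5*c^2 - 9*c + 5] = 10*c - 9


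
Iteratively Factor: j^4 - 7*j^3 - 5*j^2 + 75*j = (j - 5)*(j^3 - 2*j^2 - 15*j) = (j - 5)*(j + 3)*(j^2 - 5*j) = j*(j - 5)*(j + 3)*(j - 5)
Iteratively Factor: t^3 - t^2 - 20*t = (t)*(t^2 - t - 20) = t*(t - 5)*(t + 4)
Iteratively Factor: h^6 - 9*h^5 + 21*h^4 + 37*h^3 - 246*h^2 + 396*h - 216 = (h - 2)*(h^5 - 7*h^4 + 7*h^3 + 51*h^2 - 144*h + 108) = (h - 2)^2*(h^4 - 5*h^3 - 3*h^2 + 45*h - 54) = (h - 2)^3*(h^3 - 3*h^2 - 9*h + 27) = (h - 2)^3*(h + 3)*(h^2 - 6*h + 9) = (h - 3)*(h - 2)^3*(h + 3)*(h - 3)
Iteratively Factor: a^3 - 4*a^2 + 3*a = (a - 3)*(a^2 - a) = (a - 3)*(a - 1)*(a)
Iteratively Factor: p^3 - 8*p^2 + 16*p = (p)*(p^2 - 8*p + 16) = p*(p - 4)*(p - 4)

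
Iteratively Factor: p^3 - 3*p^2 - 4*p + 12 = (p - 2)*(p^2 - p - 6) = (p - 2)*(p + 2)*(p - 3)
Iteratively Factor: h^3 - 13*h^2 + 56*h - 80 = (h - 5)*(h^2 - 8*h + 16) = (h - 5)*(h - 4)*(h - 4)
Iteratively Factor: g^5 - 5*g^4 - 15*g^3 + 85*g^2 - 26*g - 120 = (g - 3)*(g^4 - 2*g^3 - 21*g^2 + 22*g + 40) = (g - 3)*(g + 1)*(g^3 - 3*g^2 - 18*g + 40) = (g - 3)*(g - 2)*(g + 1)*(g^2 - g - 20) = (g - 5)*(g - 3)*(g - 2)*(g + 1)*(g + 4)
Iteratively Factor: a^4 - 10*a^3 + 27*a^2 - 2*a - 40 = (a - 4)*(a^3 - 6*a^2 + 3*a + 10) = (a - 5)*(a - 4)*(a^2 - a - 2) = (a - 5)*(a - 4)*(a + 1)*(a - 2)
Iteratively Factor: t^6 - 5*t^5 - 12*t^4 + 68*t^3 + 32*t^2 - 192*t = (t - 4)*(t^5 - t^4 - 16*t^3 + 4*t^2 + 48*t) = (t - 4)*(t + 2)*(t^4 - 3*t^3 - 10*t^2 + 24*t) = t*(t - 4)*(t + 2)*(t^3 - 3*t^2 - 10*t + 24) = t*(t - 4)^2*(t + 2)*(t^2 + t - 6) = t*(t - 4)^2*(t - 2)*(t + 2)*(t + 3)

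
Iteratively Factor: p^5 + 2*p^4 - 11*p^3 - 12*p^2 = (p + 1)*(p^4 + p^3 - 12*p^2) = (p + 1)*(p + 4)*(p^3 - 3*p^2) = p*(p + 1)*(p + 4)*(p^2 - 3*p) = p*(p - 3)*(p + 1)*(p + 4)*(p)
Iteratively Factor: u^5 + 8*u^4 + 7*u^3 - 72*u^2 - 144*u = (u + 4)*(u^4 + 4*u^3 - 9*u^2 - 36*u) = (u + 4)^2*(u^3 - 9*u) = u*(u + 4)^2*(u^2 - 9) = u*(u - 3)*(u + 4)^2*(u + 3)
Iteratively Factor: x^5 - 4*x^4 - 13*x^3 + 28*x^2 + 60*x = (x + 2)*(x^4 - 6*x^3 - x^2 + 30*x) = (x - 5)*(x + 2)*(x^3 - x^2 - 6*x) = x*(x - 5)*(x + 2)*(x^2 - x - 6) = x*(x - 5)*(x + 2)^2*(x - 3)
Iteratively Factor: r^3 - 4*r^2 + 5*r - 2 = (r - 1)*(r^2 - 3*r + 2) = (r - 2)*(r - 1)*(r - 1)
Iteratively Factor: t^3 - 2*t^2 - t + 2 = (t - 1)*(t^2 - t - 2) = (t - 2)*(t - 1)*(t + 1)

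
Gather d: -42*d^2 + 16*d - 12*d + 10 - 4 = -42*d^2 + 4*d + 6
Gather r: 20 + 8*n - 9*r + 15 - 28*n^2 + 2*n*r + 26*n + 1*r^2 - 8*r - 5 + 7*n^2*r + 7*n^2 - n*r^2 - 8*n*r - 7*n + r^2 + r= -21*n^2 + 27*n + r^2*(2 - n) + r*(7*n^2 - 6*n - 16) + 30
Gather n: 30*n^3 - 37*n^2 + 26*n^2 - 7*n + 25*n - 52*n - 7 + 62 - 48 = 30*n^3 - 11*n^2 - 34*n + 7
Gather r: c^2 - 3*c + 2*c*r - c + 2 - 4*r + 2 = c^2 - 4*c + r*(2*c - 4) + 4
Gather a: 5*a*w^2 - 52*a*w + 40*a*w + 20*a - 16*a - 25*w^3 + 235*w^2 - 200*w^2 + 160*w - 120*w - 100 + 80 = a*(5*w^2 - 12*w + 4) - 25*w^3 + 35*w^2 + 40*w - 20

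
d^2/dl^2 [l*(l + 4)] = 2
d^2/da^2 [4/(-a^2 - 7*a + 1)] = 8*(a^2 + 7*a - (2*a + 7)^2 - 1)/(a^2 + 7*a - 1)^3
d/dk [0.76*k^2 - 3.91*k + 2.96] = 1.52*k - 3.91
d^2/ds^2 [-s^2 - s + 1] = -2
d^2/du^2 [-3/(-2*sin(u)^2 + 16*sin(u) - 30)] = 3*(-2*sin(u)^4 + 12*sin(u)^3 + sin(u)^2 - 84*sin(u) + 49)/(sin(u)^2 - 8*sin(u) + 15)^3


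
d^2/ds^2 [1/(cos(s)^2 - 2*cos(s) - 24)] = (8*sin(s)^4 - 204*sin(s)^2 - 81*cos(s) - 3*cos(3*s) + 84)/(2*(sin(s)^2 + 2*cos(s) + 23)^3)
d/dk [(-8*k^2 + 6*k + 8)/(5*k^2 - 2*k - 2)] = 2*(-7*k^2 - 24*k + 2)/(25*k^4 - 20*k^3 - 16*k^2 + 8*k + 4)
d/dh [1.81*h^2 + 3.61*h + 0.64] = 3.62*h + 3.61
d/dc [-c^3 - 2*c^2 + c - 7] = -3*c^2 - 4*c + 1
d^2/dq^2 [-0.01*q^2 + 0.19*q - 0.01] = -0.0200000000000000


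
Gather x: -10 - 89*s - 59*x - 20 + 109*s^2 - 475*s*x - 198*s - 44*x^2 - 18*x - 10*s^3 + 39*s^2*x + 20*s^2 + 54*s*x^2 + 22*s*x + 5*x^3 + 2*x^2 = -10*s^3 + 129*s^2 - 287*s + 5*x^3 + x^2*(54*s - 42) + x*(39*s^2 - 453*s - 77) - 30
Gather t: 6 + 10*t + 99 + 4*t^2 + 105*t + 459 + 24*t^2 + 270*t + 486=28*t^2 + 385*t + 1050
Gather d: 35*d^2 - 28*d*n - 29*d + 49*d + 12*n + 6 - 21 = 35*d^2 + d*(20 - 28*n) + 12*n - 15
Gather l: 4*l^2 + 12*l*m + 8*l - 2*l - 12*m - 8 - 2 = 4*l^2 + l*(12*m + 6) - 12*m - 10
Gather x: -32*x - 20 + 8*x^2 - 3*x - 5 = 8*x^2 - 35*x - 25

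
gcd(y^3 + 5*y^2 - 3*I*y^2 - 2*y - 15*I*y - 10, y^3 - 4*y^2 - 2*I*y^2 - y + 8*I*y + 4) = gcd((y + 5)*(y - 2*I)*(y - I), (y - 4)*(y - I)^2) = y - I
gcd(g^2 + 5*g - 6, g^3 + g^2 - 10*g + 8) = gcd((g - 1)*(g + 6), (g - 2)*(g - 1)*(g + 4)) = g - 1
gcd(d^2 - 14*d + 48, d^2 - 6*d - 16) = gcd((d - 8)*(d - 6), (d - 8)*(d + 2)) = d - 8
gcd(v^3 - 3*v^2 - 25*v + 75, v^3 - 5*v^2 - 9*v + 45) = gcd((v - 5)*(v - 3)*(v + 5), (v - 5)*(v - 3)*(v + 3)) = v^2 - 8*v + 15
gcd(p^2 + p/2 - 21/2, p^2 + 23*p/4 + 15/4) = 1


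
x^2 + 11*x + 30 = (x + 5)*(x + 6)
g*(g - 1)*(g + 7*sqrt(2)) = g^3 - g^2 + 7*sqrt(2)*g^2 - 7*sqrt(2)*g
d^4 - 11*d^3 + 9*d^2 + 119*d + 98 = (d - 7)^2*(d + 1)*(d + 2)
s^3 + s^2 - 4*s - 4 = (s - 2)*(s + 1)*(s + 2)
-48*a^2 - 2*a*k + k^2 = (-8*a + k)*(6*a + k)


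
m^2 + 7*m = m*(m + 7)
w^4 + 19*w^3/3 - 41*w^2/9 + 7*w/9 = w*(w - 1/3)^2*(w + 7)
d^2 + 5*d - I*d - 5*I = (d + 5)*(d - I)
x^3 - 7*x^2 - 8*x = x*(x - 8)*(x + 1)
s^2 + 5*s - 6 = (s - 1)*(s + 6)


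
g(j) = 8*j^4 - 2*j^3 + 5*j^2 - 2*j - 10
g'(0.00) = -2.00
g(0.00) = -10.00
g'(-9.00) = -23906.00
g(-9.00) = 54359.00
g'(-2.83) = -803.64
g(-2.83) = 594.17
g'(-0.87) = -36.31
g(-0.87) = 1.42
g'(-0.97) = -46.55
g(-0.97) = 5.55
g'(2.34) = 398.56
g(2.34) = 226.93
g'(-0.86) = -35.39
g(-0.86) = 1.07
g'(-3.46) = -1433.93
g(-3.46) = 1286.18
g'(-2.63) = -651.93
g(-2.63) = 448.98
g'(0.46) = 4.45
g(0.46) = -9.70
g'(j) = 32*j^3 - 6*j^2 + 10*j - 2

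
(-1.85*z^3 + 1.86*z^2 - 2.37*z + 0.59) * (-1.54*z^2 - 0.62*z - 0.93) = 2.849*z^5 - 1.7174*z^4 + 4.2171*z^3 - 1.169*z^2 + 1.8383*z - 0.5487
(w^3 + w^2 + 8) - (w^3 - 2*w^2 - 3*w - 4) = 3*w^2 + 3*w + 12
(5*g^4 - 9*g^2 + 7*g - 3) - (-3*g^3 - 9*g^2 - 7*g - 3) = 5*g^4 + 3*g^3 + 14*g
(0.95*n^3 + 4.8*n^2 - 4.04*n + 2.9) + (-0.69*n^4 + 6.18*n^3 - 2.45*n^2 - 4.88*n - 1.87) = -0.69*n^4 + 7.13*n^3 + 2.35*n^2 - 8.92*n + 1.03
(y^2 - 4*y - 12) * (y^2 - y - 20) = y^4 - 5*y^3 - 28*y^2 + 92*y + 240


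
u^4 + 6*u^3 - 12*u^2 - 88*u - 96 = (u - 4)*(u + 2)^2*(u + 6)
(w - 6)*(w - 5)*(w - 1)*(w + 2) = w^4 - 10*w^3 + 17*w^2 + 52*w - 60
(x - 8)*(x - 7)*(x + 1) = x^3 - 14*x^2 + 41*x + 56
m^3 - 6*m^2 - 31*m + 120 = (m - 8)*(m - 3)*(m + 5)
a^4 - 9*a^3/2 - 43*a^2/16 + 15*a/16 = a*(a - 5)*(a - 1/4)*(a + 3/4)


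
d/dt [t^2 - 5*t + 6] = 2*t - 5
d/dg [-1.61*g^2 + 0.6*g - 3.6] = 0.6 - 3.22*g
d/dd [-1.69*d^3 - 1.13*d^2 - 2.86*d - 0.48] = -5.07*d^2 - 2.26*d - 2.86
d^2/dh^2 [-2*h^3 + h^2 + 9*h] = 2 - 12*h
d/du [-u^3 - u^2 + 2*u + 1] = -3*u^2 - 2*u + 2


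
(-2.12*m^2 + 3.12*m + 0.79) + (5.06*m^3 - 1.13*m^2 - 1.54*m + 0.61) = 5.06*m^3 - 3.25*m^2 + 1.58*m + 1.4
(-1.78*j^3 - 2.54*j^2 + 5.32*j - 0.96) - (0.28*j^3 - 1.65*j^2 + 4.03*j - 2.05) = -2.06*j^3 - 0.89*j^2 + 1.29*j + 1.09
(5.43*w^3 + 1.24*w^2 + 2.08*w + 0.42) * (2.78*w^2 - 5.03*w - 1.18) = 15.0954*w^5 - 23.8657*w^4 - 6.8622*w^3 - 10.758*w^2 - 4.567*w - 0.4956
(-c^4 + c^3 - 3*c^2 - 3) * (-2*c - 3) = 2*c^5 + c^4 + 3*c^3 + 9*c^2 + 6*c + 9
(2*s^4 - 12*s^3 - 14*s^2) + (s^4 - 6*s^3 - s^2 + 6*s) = 3*s^4 - 18*s^3 - 15*s^2 + 6*s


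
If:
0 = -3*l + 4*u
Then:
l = 4*u/3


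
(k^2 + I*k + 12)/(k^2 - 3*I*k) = (k + 4*I)/k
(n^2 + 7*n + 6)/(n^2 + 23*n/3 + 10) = 3*(n + 1)/(3*n + 5)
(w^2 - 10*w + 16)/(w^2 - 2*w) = (w - 8)/w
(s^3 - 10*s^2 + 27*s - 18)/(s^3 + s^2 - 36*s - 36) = (s^2 - 4*s + 3)/(s^2 + 7*s + 6)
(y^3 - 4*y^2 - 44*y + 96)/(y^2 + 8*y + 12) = (y^2 - 10*y + 16)/(y + 2)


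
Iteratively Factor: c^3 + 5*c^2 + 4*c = (c)*(c^2 + 5*c + 4) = c*(c + 4)*(c + 1)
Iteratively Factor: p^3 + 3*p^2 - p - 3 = (p + 1)*(p^2 + 2*p - 3) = (p + 1)*(p + 3)*(p - 1)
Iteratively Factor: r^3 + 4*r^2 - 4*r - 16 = (r + 2)*(r^2 + 2*r - 8) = (r + 2)*(r + 4)*(r - 2)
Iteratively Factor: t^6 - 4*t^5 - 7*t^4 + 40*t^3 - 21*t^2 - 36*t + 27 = (t + 3)*(t^5 - 7*t^4 + 14*t^3 - 2*t^2 - 15*t + 9) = (t - 1)*(t + 3)*(t^4 - 6*t^3 + 8*t^2 + 6*t - 9) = (t - 3)*(t - 1)*(t + 3)*(t^3 - 3*t^2 - t + 3) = (t - 3)^2*(t - 1)*(t + 3)*(t^2 - 1) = (t - 3)^2*(t - 1)*(t + 1)*(t + 3)*(t - 1)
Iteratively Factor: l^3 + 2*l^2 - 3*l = (l)*(l^2 + 2*l - 3) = l*(l + 3)*(l - 1)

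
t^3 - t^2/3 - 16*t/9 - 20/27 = (t - 5/3)*(t + 2/3)^2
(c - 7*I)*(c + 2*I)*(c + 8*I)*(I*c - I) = I*c^4 - 3*c^3 - I*c^3 + 3*c^2 + 54*I*c^2 - 112*c - 54*I*c + 112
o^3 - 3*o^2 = o^2*(o - 3)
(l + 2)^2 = l^2 + 4*l + 4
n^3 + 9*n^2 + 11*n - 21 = (n - 1)*(n + 3)*(n + 7)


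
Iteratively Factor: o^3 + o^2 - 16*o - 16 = (o + 4)*(o^2 - 3*o - 4) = (o - 4)*(o + 4)*(o + 1)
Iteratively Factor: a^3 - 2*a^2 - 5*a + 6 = (a - 3)*(a^2 + a - 2) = (a - 3)*(a + 2)*(a - 1)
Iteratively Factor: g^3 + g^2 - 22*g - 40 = (g + 4)*(g^2 - 3*g - 10) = (g - 5)*(g + 4)*(g + 2)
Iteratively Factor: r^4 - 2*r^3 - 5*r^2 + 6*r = (r + 2)*(r^3 - 4*r^2 + 3*r) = (r - 3)*(r + 2)*(r^2 - r) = (r - 3)*(r - 1)*(r + 2)*(r)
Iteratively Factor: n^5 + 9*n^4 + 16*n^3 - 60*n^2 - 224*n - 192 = (n + 2)*(n^4 + 7*n^3 + 2*n^2 - 64*n - 96) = (n + 2)*(n + 4)*(n^3 + 3*n^2 - 10*n - 24) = (n + 2)^2*(n + 4)*(n^2 + n - 12) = (n - 3)*(n + 2)^2*(n + 4)*(n + 4)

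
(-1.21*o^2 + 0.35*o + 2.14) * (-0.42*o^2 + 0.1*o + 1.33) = 0.5082*o^4 - 0.268*o^3 - 2.4731*o^2 + 0.6795*o + 2.8462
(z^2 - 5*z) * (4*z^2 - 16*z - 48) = 4*z^4 - 36*z^3 + 32*z^2 + 240*z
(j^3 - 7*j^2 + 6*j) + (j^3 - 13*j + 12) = 2*j^3 - 7*j^2 - 7*j + 12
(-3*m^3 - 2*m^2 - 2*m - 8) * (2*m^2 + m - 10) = -6*m^5 - 7*m^4 + 24*m^3 + 2*m^2 + 12*m + 80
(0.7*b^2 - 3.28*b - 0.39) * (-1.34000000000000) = -0.938*b^2 + 4.3952*b + 0.5226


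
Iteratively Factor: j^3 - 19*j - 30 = (j - 5)*(j^2 + 5*j + 6) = (j - 5)*(j + 3)*(j + 2)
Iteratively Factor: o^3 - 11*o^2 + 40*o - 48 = (o - 3)*(o^2 - 8*o + 16) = (o - 4)*(o - 3)*(o - 4)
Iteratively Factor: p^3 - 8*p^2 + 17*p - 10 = (p - 5)*(p^2 - 3*p + 2) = (p - 5)*(p - 1)*(p - 2)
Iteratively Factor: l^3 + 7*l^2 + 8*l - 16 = (l + 4)*(l^2 + 3*l - 4) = (l - 1)*(l + 4)*(l + 4)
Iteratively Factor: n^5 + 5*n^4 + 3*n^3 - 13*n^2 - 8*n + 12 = (n + 2)*(n^4 + 3*n^3 - 3*n^2 - 7*n + 6) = (n - 1)*(n + 2)*(n^3 + 4*n^2 + n - 6) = (n - 1)*(n + 2)^2*(n^2 + 2*n - 3) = (n - 1)*(n + 2)^2*(n + 3)*(n - 1)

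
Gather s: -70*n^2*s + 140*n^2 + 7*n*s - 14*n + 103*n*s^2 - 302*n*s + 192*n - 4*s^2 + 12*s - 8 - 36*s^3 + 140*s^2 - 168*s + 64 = 140*n^2 + 178*n - 36*s^3 + s^2*(103*n + 136) + s*(-70*n^2 - 295*n - 156) + 56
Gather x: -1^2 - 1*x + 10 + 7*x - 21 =6*x - 12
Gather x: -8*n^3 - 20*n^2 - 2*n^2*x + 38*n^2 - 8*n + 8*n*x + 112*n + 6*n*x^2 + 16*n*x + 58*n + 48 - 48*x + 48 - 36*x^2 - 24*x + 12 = -8*n^3 + 18*n^2 + 162*n + x^2*(6*n - 36) + x*(-2*n^2 + 24*n - 72) + 108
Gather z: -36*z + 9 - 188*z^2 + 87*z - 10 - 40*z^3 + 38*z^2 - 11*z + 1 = -40*z^3 - 150*z^2 + 40*z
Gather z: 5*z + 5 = 5*z + 5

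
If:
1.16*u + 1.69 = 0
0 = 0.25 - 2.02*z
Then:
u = -1.46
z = 0.12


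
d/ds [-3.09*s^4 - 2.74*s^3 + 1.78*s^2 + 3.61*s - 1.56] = -12.36*s^3 - 8.22*s^2 + 3.56*s + 3.61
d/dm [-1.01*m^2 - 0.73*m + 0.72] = -2.02*m - 0.73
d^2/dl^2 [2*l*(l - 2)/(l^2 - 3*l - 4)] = 4*(l^3 + 12*l^2 - 24*l + 40)/(l^6 - 9*l^5 + 15*l^4 + 45*l^3 - 60*l^2 - 144*l - 64)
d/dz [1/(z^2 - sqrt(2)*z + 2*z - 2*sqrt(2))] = (-2*z - 2 + sqrt(2))/(z^2 - sqrt(2)*z + 2*z - 2*sqrt(2))^2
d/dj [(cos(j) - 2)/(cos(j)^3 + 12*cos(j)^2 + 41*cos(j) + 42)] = (-93*cos(j)/2 + 3*cos(2*j) + cos(3*j)/2 - 121)*sin(j)/(cos(j)^3 + 12*cos(j)^2 + 41*cos(j) + 42)^2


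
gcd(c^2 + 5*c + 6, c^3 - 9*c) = c + 3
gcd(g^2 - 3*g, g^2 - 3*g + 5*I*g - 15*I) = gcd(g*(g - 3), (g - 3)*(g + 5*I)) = g - 3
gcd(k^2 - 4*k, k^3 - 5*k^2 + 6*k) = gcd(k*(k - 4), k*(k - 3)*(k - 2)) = k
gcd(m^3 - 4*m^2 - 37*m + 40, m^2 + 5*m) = m + 5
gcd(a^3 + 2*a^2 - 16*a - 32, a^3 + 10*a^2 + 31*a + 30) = a + 2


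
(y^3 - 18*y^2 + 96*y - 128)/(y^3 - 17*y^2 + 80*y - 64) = (y - 2)/(y - 1)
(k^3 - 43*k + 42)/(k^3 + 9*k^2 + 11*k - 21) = (k - 6)/(k + 3)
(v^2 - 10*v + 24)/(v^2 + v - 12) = (v^2 - 10*v + 24)/(v^2 + v - 12)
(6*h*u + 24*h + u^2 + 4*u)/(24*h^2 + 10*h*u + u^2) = (u + 4)/(4*h + u)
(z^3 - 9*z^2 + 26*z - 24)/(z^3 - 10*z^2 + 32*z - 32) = (z - 3)/(z - 4)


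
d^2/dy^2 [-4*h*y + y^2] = 2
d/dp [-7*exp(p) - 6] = -7*exp(p)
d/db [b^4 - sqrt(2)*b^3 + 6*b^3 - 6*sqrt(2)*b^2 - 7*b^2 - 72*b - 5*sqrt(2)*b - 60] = 4*b^3 - 3*sqrt(2)*b^2 + 18*b^2 - 12*sqrt(2)*b - 14*b - 72 - 5*sqrt(2)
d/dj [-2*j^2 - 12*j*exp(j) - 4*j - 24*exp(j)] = -12*j*exp(j) - 4*j - 36*exp(j) - 4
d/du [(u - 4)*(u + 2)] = 2*u - 2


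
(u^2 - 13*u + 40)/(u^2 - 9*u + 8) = (u - 5)/(u - 1)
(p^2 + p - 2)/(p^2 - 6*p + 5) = (p + 2)/(p - 5)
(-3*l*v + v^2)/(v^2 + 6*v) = (-3*l + v)/(v + 6)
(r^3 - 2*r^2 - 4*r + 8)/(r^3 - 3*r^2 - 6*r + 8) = (r^2 - 4*r + 4)/(r^2 - 5*r + 4)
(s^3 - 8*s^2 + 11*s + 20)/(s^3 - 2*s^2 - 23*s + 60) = (s^2 - 4*s - 5)/(s^2 + 2*s - 15)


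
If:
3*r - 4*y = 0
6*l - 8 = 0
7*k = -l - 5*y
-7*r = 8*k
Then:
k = -28/57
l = 4/3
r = 32/57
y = 8/19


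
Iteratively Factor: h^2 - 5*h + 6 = (h - 2)*(h - 3)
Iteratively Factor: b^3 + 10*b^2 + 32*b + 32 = (b + 4)*(b^2 + 6*b + 8) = (b + 4)^2*(b + 2)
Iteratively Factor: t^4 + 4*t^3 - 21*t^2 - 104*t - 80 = (t + 4)*(t^3 - 21*t - 20) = (t - 5)*(t + 4)*(t^2 + 5*t + 4) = (t - 5)*(t + 1)*(t + 4)*(t + 4)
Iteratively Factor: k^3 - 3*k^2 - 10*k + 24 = (k - 4)*(k^2 + k - 6) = (k - 4)*(k + 3)*(k - 2)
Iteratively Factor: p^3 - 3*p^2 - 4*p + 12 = (p - 2)*(p^2 - p - 6) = (p - 2)*(p + 2)*(p - 3)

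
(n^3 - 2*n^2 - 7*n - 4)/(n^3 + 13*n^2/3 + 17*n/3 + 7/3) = 3*(n - 4)/(3*n + 7)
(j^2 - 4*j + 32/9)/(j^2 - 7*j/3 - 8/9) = (3*j - 4)/(3*j + 1)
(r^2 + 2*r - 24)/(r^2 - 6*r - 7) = (-r^2 - 2*r + 24)/(-r^2 + 6*r + 7)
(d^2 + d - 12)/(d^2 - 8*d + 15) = (d + 4)/(d - 5)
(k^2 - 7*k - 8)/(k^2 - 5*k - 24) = (k + 1)/(k + 3)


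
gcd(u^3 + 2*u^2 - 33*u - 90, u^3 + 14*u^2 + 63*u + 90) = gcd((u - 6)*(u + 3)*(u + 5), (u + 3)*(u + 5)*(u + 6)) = u^2 + 8*u + 15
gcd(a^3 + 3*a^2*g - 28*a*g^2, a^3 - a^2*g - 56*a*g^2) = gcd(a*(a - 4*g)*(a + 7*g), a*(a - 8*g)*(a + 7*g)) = a^2 + 7*a*g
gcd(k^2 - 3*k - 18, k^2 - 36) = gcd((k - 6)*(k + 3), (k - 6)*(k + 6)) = k - 6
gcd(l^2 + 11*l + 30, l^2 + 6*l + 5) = l + 5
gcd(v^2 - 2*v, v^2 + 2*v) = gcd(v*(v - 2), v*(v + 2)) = v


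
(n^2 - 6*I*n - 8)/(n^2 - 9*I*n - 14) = (n - 4*I)/(n - 7*I)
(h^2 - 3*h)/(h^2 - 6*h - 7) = h*(3 - h)/(-h^2 + 6*h + 7)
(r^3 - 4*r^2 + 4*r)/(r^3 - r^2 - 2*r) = (r - 2)/(r + 1)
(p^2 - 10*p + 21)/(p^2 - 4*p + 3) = (p - 7)/(p - 1)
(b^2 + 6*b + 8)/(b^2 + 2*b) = (b + 4)/b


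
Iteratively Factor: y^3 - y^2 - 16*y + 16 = (y - 4)*(y^2 + 3*y - 4) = (y - 4)*(y - 1)*(y + 4)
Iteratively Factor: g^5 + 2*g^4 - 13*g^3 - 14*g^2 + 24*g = (g - 3)*(g^4 + 5*g^3 + 2*g^2 - 8*g) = (g - 3)*(g + 2)*(g^3 + 3*g^2 - 4*g) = g*(g - 3)*(g + 2)*(g^2 + 3*g - 4) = g*(g - 3)*(g + 2)*(g + 4)*(g - 1)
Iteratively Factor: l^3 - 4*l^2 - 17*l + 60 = (l - 5)*(l^2 + l - 12) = (l - 5)*(l + 4)*(l - 3)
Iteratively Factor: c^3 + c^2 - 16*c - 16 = (c - 4)*(c^2 + 5*c + 4) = (c - 4)*(c + 4)*(c + 1)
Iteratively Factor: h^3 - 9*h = (h)*(h^2 - 9) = h*(h - 3)*(h + 3)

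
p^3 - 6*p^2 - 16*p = p*(p - 8)*(p + 2)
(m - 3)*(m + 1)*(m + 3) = m^3 + m^2 - 9*m - 9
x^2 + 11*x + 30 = (x + 5)*(x + 6)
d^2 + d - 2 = (d - 1)*(d + 2)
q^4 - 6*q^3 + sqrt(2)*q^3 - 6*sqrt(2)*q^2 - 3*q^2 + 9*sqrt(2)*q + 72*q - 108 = (q - 3)^2*(q - 2*sqrt(2))*(q + 3*sqrt(2))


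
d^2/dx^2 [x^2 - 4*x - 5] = 2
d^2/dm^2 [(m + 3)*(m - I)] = 2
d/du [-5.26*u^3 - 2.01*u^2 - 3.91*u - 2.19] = -15.78*u^2 - 4.02*u - 3.91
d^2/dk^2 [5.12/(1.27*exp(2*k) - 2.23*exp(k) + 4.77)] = ((11.4176 - 26.0096*exp(k))*(1.27*exp(2*k) - 2.23*exp(k) + 4.77) + 5.12*(2.54*exp(k) - 2.23)*(5.08*exp(k) - 4.46)*exp(k))*exp(k)/(1.27*exp(2*k) - 2.23*exp(k) + 4.77)^3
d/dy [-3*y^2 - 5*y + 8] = -6*y - 5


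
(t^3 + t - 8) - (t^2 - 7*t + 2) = t^3 - t^2 + 8*t - 10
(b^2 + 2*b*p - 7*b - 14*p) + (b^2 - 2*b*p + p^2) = 2*b^2 - 7*b + p^2 - 14*p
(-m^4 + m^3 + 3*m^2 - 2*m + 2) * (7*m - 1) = -7*m^5 + 8*m^4 + 20*m^3 - 17*m^2 + 16*m - 2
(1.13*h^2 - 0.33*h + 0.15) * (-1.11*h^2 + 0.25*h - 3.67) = -1.2543*h^4 + 0.6488*h^3 - 4.3961*h^2 + 1.2486*h - 0.5505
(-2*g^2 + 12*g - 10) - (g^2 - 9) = -3*g^2 + 12*g - 1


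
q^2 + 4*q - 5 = (q - 1)*(q + 5)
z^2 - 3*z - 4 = (z - 4)*(z + 1)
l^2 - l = l*(l - 1)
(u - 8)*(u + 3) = u^2 - 5*u - 24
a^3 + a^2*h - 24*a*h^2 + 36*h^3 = (a - 3*h)*(a - 2*h)*(a + 6*h)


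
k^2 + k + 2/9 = (k + 1/3)*(k + 2/3)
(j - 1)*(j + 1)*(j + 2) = j^3 + 2*j^2 - j - 2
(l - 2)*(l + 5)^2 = l^3 + 8*l^2 + 5*l - 50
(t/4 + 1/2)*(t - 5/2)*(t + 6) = t^3/4 + 11*t^2/8 - 2*t - 15/2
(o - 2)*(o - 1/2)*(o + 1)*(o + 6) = o^4 + 9*o^3/2 - 21*o^2/2 - 8*o + 6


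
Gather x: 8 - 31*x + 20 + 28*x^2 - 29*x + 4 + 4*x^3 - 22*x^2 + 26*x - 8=4*x^3 + 6*x^2 - 34*x + 24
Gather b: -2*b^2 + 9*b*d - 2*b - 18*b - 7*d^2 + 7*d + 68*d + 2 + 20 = -2*b^2 + b*(9*d - 20) - 7*d^2 + 75*d + 22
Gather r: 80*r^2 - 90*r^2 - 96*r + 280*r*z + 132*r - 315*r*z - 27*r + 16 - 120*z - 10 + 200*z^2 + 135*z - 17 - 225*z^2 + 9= -10*r^2 + r*(9 - 35*z) - 25*z^2 + 15*z - 2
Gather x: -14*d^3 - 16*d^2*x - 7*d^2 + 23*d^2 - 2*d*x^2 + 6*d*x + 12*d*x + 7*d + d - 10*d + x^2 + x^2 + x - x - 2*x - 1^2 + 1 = -14*d^3 + 16*d^2 - 2*d + x^2*(2 - 2*d) + x*(-16*d^2 + 18*d - 2)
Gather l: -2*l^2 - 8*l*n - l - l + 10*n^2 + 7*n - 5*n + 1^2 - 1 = -2*l^2 + l*(-8*n - 2) + 10*n^2 + 2*n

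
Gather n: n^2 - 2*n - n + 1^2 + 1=n^2 - 3*n + 2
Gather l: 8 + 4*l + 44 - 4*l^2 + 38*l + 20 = -4*l^2 + 42*l + 72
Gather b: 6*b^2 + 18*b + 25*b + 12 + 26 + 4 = 6*b^2 + 43*b + 42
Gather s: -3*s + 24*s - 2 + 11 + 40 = 21*s + 49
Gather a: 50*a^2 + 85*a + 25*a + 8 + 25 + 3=50*a^2 + 110*a + 36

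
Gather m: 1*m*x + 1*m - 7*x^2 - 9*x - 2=m*(x + 1) - 7*x^2 - 9*x - 2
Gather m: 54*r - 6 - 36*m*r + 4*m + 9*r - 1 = m*(4 - 36*r) + 63*r - 7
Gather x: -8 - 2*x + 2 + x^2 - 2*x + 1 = x^2 - 4*x - 5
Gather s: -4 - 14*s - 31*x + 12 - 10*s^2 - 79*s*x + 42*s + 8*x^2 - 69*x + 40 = -10*s^2 + s*(28 - 79*x) + 8*x^2 - 100*x + 48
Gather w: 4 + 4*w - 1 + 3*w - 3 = 7*w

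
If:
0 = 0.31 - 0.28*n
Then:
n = 1.11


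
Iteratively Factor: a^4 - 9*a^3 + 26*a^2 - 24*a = (a)*(a^3 - 9*a^2 + 26*a - 24) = a*(a - 3)*(a^2 - 6*a + 8) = a*(a - 3)*(a - 2)*(a - 4)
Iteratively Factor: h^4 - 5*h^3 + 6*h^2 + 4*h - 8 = (h - 2)*(h^3 - 3*h^2 + 4) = (h - 2)^2*(h^2 - h - 2) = (h - 2)^2*(h + 1)*(h - 2)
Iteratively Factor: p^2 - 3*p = (p)*(p - 3)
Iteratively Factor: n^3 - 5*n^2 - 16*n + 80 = (n - 5)*(n^2 - 16) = (n - 5)*(n - 4)*(n + 4)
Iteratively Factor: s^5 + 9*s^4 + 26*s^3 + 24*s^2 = (s + 3)*(s^4 + 6*s^3 + 8*s^2) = s*(s + 3)*(s^3 + 6*s^2 + 8*s) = s^2*(s + 3)*(s^2 + 6*s + 8) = s^2*(s + 3)*(s + 4)*(s + 2)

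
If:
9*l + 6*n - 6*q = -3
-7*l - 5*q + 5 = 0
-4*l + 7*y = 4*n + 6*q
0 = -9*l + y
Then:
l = 8/79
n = 163/790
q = 339/395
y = 72/79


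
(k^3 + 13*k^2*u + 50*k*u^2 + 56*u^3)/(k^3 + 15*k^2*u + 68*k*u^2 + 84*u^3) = (k + 4*u)/(k + 6*u)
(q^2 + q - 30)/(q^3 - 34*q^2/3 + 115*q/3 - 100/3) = 3*(q + 6)/(3*q^2 - 19*q + 20)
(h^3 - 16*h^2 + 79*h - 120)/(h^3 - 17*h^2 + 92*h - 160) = (h - 3)/(h - 4)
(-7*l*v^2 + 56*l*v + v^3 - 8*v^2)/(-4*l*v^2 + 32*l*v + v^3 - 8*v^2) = (-7*l + v)/(-4*l + v)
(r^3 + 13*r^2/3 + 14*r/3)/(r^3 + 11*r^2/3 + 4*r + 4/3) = r*(3*r + 7)/(3*r^2 + 5*r + 2)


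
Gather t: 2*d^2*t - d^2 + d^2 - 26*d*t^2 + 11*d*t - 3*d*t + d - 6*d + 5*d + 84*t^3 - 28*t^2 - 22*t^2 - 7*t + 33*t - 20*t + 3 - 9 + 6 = 84*t^3 + t^2*(-26*d - 50) + t*(2*d^2 + 8*d + 6)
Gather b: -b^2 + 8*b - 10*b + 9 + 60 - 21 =-b^2 - 2*b + 48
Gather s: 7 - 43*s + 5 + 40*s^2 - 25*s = 40*s^2 - 68*s + 12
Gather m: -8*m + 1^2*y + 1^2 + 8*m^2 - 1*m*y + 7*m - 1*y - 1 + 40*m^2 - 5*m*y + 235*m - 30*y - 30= 48*m^2 + m*(234 - 6*y) - 30*y - 30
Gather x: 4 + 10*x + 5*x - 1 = 15*x + 3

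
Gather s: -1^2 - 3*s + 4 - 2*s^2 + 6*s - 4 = -2*s^2 + 3*s - 1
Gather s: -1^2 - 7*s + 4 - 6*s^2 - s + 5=-6*s^2 - 8*s + 8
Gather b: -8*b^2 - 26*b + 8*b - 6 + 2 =-8*b^2 - 18*b - 4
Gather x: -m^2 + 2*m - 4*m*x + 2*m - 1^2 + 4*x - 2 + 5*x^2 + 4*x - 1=-m^2 + 4*m + 5*x^2 + x*(8 - 4*m) - 4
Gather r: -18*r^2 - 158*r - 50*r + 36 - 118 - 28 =-18*r^2 - 208*r - 110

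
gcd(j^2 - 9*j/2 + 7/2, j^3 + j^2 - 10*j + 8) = j - 1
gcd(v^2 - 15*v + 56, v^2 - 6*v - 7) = v - 7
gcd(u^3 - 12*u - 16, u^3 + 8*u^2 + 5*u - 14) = u + 2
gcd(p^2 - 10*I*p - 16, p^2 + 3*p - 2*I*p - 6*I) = p - 2*I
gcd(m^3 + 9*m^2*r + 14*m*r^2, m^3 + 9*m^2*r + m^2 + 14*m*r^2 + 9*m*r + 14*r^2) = m^2 + 9*m*r + 14*r^2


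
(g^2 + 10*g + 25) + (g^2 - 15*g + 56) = 2*g^2 - 5*g + 81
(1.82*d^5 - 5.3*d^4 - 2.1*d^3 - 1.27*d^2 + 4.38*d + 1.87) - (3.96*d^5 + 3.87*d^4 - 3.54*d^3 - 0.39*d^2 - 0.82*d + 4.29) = -2.14*d^5 - 9.17*d^4 + 1.44*d^3 - 0.88*d^2 + 5.2*d - 2.42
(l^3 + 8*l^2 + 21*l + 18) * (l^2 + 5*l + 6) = l^5 + 13*l^4 + 67*l^3 + 171*l^2 + 216*l + 108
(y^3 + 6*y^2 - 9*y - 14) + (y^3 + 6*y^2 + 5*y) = 2*y^3 + 12*y^2 - 4*y - 14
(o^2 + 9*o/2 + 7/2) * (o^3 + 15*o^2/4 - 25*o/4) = o^5 + 33*o^4/4 + 113*o^3/8 - 15*o^2 - 175*o/8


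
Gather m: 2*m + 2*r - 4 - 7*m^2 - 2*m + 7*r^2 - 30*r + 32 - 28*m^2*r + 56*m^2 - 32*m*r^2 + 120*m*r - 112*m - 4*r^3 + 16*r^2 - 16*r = m^2*(49 - 28*r) + m*(-32*r^2 + 120*r - 112) - 4*r^3 + 23*r^2 - 44*r + 28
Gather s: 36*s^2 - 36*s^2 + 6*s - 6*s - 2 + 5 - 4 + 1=0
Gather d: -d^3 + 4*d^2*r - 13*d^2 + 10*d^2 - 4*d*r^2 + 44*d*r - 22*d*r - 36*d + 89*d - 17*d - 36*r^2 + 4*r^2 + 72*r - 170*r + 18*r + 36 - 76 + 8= -d^3 + d^2*(4*r - 3) + d*(-4*r^2 + 22*r + 36) - 32*r^2 - 80*r - 32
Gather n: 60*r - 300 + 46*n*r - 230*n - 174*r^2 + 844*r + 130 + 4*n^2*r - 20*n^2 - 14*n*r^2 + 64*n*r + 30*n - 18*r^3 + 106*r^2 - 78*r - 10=n^2*(4*r - 20) + n*(-14*r^2 + 110*r - 200) - 18*r^3 - 68*r^2 + 826*r - 180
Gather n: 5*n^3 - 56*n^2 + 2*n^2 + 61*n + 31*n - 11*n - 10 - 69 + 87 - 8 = 5*n^3 - 54*n^2 + 81*n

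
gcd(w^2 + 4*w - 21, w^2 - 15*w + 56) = 1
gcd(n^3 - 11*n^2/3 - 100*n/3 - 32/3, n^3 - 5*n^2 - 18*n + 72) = n + 4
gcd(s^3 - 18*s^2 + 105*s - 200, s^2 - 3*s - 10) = s - 5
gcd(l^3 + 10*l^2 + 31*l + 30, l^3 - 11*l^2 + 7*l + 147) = l + 3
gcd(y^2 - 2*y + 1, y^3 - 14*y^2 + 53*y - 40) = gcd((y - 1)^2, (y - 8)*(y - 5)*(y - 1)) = y - 1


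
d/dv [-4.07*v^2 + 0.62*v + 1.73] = 0.62 - 8.14*v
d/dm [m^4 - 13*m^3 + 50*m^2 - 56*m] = 4*m^3 - 39*m^2 + 100*m - 56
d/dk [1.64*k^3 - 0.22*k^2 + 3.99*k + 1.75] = 4.92*k^2 - 0.44*k + 3.99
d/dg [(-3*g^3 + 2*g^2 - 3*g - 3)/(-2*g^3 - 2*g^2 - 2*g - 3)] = (10*g^4 - g^2 - 24*g + 3)/(4*g^6 + 8*g^5 + 12*g^4 + 20*g^3 + 16*g^2 + 12*g + 9)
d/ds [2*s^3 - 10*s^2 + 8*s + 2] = 6*s^2 - 20*s + 8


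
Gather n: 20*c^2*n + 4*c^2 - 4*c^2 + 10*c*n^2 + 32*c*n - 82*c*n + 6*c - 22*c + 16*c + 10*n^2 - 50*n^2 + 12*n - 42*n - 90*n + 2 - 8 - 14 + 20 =n^2*(10*c - 40) + n*(20*c^2 - 50*c - 120)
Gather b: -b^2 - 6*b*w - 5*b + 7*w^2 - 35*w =-b^2 + b*(-6*w - 5) + 7*w^2 - 35*w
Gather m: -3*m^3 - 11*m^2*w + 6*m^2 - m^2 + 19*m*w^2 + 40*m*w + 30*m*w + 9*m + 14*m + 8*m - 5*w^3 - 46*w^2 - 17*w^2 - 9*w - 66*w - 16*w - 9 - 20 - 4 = -3*m^3 + m^2*(5 - 11*w) + m*(19*w^2 + 70*w + 31) - 5*w^3 - 63*w^2 - 91*w - 33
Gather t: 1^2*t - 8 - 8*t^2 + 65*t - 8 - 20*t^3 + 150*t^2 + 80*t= -20*t^3 + 142*t^2 + 146*t - 16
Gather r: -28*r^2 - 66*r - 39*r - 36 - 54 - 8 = -28*r^2 - 105*r - 98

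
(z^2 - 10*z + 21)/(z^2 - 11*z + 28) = (z - 3)/(z - 4)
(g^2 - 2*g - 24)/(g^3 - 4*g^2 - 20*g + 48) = 1/(g - 2)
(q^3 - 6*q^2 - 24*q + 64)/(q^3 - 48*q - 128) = (q - 2)/(q + 4)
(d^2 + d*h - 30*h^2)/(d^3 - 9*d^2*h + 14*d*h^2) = (d^2 + d*h - 30*h^2)/(d*(d^2 - 9*d*h + 14*h^2))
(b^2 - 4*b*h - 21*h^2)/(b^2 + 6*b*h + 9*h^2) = (b - 7*h)/(b + 3*h)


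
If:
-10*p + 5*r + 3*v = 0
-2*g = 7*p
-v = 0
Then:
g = -7*r/4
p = r/2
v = 0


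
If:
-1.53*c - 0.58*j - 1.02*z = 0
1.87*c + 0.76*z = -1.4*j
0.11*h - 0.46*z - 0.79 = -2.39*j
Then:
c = -0.933610743332703*z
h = 7.18181818181818 - 11.118094124525*z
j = 0.704180064308682*z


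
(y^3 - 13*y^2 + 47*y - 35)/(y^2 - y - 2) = (-y^3 + 13*y^2 - 47*y + 35)/(-y^2 + y + 2)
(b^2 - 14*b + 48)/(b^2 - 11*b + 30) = (b - 8)/(b - 5)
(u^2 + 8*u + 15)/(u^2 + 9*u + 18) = (u + 5)/(u + 6)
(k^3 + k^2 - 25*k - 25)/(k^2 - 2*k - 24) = (-k^3 - k^2 + 25*k + 25)/(-k^2 + 2*k + 24)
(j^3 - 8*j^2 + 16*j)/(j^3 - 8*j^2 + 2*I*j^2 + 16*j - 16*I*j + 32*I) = j/(j + 2*I)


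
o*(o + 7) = o^2 + 7*o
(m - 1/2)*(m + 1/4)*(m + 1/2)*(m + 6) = m^4 + 25*m^3/4 + 5*m^2/4 - 25*m/16 - 3/8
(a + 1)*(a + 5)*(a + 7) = a^3 + 13*a^2 + 47*a + 35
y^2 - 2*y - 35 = (y - 7)*(y + 5)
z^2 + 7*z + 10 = (z + 2)*(z + 5)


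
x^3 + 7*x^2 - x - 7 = (x - 1)*(x + 1)*(x + 7)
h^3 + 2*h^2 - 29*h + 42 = (h - 3)*(h - 2)*(h + 7)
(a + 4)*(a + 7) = a^2 + 11*a + 28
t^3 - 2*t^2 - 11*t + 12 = (t - 4)*(t - 1)*(t + 3)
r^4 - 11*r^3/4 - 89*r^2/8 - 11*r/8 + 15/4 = (r - 5)*(r - 1/2)*(r + 3/4)*(r + 2)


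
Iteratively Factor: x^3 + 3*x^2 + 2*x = (x + 1)*(x^2 + 2*x) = (x + 1)*(x + 2)*(x)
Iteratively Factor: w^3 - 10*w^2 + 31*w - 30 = (w - 5)*(w^2 - 5*w + 6) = (w - 5)*(w - 2)*(w - 3)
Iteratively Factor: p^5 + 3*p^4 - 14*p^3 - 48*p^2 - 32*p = (p + 4)*(p^4 - p^3 - 10*p^2 - 8*p) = p*(p + 4)*(p^3 - p^2 - 10*p - 8) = p*(p + 2)*(p + 4)*(p^2 - 3*p - 4) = p*(p - 4)*(p + 2)*(p + 4)*(p + 1)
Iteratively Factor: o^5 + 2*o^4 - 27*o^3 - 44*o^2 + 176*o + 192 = (o + 4)*(o^4 - 2*o^3 - 19*o^2 + 32*o + 48) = (o + 1)*(o + 4)*(o^3 - 3*o^2 - 16*o + 48) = (o - 4)*(o + 1)*(o + 4)*(o^2 + o - 12) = (o - 4)*(o - 3)*(o + 1)*(o + 4)*(o + 4)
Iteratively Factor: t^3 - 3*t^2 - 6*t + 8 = (t - 4)*(t^2 + t - 2) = (t - 4)*(t + 2)*(t - 1)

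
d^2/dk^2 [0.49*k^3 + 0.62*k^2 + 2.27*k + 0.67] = 2.94*k + 1.24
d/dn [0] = 0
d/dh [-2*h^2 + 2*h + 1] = 2 - 4*h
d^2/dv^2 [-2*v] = 0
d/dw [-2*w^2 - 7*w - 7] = -4*w - 7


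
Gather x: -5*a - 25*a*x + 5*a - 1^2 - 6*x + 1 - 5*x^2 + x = -5*x^2 + x*(-25*a - 5)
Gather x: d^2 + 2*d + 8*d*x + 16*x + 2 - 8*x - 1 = d^2 + 2*d + x*(8*d + 8) + 1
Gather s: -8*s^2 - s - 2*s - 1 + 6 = -8*s^2 - 3*s + 5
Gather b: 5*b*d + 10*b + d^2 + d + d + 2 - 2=b*(5*d + 10) + d^2 + 2*d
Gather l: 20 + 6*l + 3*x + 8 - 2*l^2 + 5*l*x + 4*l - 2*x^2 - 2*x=-2*l^2 + l*(5*x + 10) - 2*x^2 + x + 28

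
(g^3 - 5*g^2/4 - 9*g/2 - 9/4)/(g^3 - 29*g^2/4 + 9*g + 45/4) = (g + 1)/(g - 5)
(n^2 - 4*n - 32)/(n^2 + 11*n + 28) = (n - 8)/(n + 7)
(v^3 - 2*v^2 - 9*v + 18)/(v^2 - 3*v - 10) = (-v^3 + 2*v^2 + 9*v - 18)/(-v^2 + 3*v + 10)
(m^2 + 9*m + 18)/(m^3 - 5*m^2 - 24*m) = (m + 6)/(m*(m - 8))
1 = 1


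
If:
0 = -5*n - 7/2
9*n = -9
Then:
No Solution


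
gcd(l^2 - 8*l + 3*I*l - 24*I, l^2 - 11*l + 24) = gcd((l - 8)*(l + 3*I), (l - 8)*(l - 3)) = l - 8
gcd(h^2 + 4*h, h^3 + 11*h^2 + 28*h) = h^2 + 4*h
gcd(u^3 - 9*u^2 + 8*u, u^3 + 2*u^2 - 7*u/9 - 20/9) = u - 1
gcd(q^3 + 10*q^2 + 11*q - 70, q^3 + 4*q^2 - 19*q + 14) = q^2 + 5*q - 14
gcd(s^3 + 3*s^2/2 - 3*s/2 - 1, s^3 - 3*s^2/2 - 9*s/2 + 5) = s^2 + s - 2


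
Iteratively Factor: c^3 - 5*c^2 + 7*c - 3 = (c - 1)*(c^2 - 4*c + 3) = (c - 3)*(c - 1)*(c - 1)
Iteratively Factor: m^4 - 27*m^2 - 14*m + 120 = (m + 3)*(m^3 - 3*m^2 - 18*m + 40) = (m - 2)*(m + 3)*(m^2 - m - 20) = (m - 5)*(m - 2)*(m + 3)*(m + 4)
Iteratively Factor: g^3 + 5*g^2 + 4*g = (g + 4)*(g^2 + g) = g*(g + 4)*(g + 1)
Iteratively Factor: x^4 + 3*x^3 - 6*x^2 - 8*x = (x - 2)*(x^3 + 5*x^2 + 4*x) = (x - 2)*(x + 4)*(x^2 + x) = (x - 2)*(x + 1)*(x + 4)*(x)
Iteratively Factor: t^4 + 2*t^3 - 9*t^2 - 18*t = (t - 3)*(t^3 + 5*t^2 + 6*t) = (t - 3)*(t + 2)*(t^2 + 3*t) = (t - 3)*(t + 2)*(t + 3)*(t)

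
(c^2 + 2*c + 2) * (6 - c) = -c^3 + 4*c^2 + 10*c + 12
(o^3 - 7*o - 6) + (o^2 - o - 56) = o^3 + o^2 - 8*o - 62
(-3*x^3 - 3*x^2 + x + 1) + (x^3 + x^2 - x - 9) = -2*x^3 - 2*x^2 - 8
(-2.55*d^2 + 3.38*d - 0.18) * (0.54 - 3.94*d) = 10.047*d^3 - 14.6942*d^2 + 2.5344*d - 0.0972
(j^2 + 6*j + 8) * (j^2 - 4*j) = j^4 + 2*j^3 - 16*j^2 - 32*j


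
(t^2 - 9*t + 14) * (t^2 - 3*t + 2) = t^4 - 12*t^3 + 43*t^2 - 60*t + 28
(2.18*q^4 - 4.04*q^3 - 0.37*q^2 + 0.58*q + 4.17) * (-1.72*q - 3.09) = -3.7496*q^5 + 0.2126*q^4 + 13.12*q^3 + 0.1457*q^2 - 8.9646*q - 12.8853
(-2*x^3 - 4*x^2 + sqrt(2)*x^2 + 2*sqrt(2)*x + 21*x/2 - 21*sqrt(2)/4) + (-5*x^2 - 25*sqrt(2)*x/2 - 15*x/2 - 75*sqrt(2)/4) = -2*x^3 - 9*x^2 + sqrt(2)*x^2 - 21*sqrt(2)*x/2 + 3*x - 24*sqrt(2)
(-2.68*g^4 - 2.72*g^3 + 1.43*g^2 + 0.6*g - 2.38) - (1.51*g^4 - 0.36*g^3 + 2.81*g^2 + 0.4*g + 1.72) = -4.19*g^4 - 2.36*g^3 - 1.38*g^2 + 0.2*g - 4.1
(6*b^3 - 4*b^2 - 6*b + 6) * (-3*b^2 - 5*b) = -18*b^5 - 18*b^4 + 38*b^3 + 12*b^2 - 30*b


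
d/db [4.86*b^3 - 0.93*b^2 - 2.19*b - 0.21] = 14.58*b^2 - 1.86*b - 2.19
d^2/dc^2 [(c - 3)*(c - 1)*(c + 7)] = 6*c + 6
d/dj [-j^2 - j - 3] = -2*j - 1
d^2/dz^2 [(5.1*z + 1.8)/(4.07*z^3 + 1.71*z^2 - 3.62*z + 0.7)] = (506.88594*z^5 + 570.76866*z^4 + 380.54586*z^3 - 301.89924*z^2 - 134.25156*z + 68.71344)/(67.419143*z^9 + 84.977937*z^8 - 144.191553*z^7 - 111.378183*z^6 + 157.479738*z^5 + 11.485902*z^4 - 67.453868*z^3 + 30.03294*z^2 - 5.3214*z + 0.343)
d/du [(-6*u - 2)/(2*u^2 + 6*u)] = (3*u^2 + 2*u + 3)/(u^2*(u^2 + 6*u + 9))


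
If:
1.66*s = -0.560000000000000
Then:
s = -0.34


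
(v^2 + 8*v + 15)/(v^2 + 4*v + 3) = (v + 5)/(v + 1)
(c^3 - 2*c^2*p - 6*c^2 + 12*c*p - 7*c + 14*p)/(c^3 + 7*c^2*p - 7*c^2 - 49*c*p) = (c^2 - 2*c*p + c - 2*p)/(c*(c + 7*p))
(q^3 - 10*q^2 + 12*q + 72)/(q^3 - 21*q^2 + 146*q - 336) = (q^2 - 4*q - 12)/(q^2 - 15*q + 56)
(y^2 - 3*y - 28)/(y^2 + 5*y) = (y^2 - 3*y - 28)/(y*(y + 5))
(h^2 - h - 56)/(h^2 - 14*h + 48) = (h + 7)/(h - 6)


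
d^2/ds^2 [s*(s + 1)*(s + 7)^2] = 12*s^2 + 90*s + 126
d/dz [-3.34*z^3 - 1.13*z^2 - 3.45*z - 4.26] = -10.02*z^2 - 2.26*z - 3.45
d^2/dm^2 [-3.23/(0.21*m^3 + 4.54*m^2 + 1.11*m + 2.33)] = ((4.0698*m + 29.3284)*(0.21*m^3 + 4.54*m^2 + 1.11*m + 2.33) - 3.23*(0.63*m^2 + 9.08*m + 1.11)*(1.26*m^2 + 18.16*m + 2.22))/(0.21*m^3 + 4.54*m^2 + 1.11*m + 2.33)^3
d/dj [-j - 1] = -1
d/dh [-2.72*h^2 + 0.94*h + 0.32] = 0.94 - 5.44*h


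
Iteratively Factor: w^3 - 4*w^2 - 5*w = (w + 1)*(w^2 - 5*w) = (w - 5)*(w + 1)*(w)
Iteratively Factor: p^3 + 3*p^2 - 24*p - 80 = (p - 5)*(p^2 + 8*p + 16) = (p - 5)*(p + 4)*(p + 4)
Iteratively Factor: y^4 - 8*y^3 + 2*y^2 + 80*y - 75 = (y - 1)*(y^3 - 7*y^2 - 5*y + 75) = (y - 5)*(y - 1)*(y^2 - 2*y - 15) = (y - 5)*(y - 1)*(y + 3)*(y - 5)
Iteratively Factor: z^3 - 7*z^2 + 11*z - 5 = (z - 1)*(z^2 - 6*z + 5) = (z - 1)^2*(z - 5)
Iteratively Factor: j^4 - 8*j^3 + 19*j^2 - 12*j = (j)*(j^3 - 8*j^2 + 19*j - 12) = j*(j - 1)*(j^2 - 7*j + 12) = j*(j - 3)*(j - 1)*(j - 4)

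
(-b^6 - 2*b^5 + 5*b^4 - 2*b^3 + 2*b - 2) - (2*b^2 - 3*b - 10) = -b^6 - 2*b^5 + 5*b^4 - 2*b^3 - 2*b^2 + 5*b + 8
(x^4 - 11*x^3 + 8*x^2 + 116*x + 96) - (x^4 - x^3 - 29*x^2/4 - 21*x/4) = -10*x^3 + 61*x^2/4 + 485*x/4 + 96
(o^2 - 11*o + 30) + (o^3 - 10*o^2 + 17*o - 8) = o^3 - 9*o^2 + 6*o + 22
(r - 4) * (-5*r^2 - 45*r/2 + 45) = -5*r^3 - 5*r^2/2 + 135*r - 180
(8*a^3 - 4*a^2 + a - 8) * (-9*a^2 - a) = -72*a^5 + 28*a^4 - 5*a^3 + 71*a^2 + 8*a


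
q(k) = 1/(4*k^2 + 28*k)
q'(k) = (-8*k - 28)/(4*k^2 + 28*k)^2 = (-2*k - 7)/(4*k^2*(k + 7)^2)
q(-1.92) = -0.03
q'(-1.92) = -0.01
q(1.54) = 0.02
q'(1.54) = -0.01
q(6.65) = 0.00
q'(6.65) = -0.00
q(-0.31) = -0.12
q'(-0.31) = -0.37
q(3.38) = 0.01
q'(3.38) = -0.00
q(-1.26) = -0.03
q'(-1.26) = -0.02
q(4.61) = 0.00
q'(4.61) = -0.00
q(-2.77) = -0.02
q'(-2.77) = -0.00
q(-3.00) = -0.02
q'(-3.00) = 0.00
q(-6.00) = -0.04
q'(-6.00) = 0.03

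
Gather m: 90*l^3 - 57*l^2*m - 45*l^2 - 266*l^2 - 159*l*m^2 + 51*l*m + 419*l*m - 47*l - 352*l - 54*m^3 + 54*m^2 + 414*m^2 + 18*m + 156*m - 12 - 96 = 90*l^3 - 311*l^2 - 399*l - 54*m^3 + m^2*(468 - 159*l) + m*(-57*l^2 + 470*l + 174) - 108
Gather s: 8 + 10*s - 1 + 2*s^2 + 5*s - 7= 2*s^2 + 15*s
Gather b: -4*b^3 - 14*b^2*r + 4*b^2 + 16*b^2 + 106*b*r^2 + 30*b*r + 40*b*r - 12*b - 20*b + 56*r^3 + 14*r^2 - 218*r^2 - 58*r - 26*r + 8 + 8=-4*b^3 + b^2*(20 - 14*r) + b*(106*r^2 + 70*r - 32) + 56*r^3 - 204*r^2 - 84*r + 16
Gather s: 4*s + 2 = 4*s + 2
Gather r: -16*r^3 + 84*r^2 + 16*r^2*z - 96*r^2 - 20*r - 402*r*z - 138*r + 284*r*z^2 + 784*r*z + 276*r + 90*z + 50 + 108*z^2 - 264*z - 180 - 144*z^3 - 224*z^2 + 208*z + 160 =-16*r^3 + r^2*(16*z - 12) + r*(284*z^2 + 382*z + 118) - 144*z^3 - 116*z^2 + 34*z + 30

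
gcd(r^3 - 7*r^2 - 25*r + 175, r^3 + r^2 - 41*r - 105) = r^2 - 2*r - 35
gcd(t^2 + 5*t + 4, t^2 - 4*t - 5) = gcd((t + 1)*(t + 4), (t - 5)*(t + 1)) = t + 1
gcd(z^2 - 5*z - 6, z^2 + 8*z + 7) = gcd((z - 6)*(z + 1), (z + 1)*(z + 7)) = z + 1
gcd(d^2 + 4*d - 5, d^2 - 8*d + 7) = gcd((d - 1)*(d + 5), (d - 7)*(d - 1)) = d - 1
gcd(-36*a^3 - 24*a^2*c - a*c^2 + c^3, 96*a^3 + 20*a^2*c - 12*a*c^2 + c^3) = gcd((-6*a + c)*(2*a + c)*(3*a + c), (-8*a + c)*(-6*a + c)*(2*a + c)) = 12*a^2 + 4*a*c - c^2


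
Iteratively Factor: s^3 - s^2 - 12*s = (s + 3)*(s^2 - 4*s) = s*(s + 3)*(s - 4)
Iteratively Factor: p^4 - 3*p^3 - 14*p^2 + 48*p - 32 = (p - 4)*(p^3 + p^2 - 10*p + 8) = (p - 4)*(p + 4)*(p^2 - 3*p + 2) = (p - 4)*(p - 1)*(p + 4)*(p - 2)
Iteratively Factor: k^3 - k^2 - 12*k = (k + 3)*(k^2 - 4*k) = k*(k + 3)*(k - 4)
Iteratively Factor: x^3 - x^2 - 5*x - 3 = (x + 1)*(x^2 - 2*x - 3) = (x - 3)*(x + 1)*(x + 1)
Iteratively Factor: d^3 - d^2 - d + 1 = (d + 1)*(d^2 - 2*d + 1) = (d - 1)*(d + 1)*(d - 1)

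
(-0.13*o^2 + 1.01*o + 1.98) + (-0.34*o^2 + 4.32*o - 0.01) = -0.47*o^2 + 5.33*o + 1.97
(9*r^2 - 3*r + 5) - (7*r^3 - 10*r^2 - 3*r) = -7*r^3 + 19*r^2 + 5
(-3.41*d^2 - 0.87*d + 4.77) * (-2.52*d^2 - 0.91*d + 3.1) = 8.5932*d^4 + 5.2955*d^3 - 21.7997*d^2 - 7.0377*d + 14.787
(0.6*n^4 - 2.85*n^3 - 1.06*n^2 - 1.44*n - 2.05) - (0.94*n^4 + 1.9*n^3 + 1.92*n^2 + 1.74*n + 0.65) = -0.34*n^4 - 4.75*n^3 - 2.98*n^2 - 3.18*n - 2.7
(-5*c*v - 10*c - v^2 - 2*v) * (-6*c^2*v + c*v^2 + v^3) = 30*c^3*v^2 + 60*c^3*v + c^2*v^3 + 2*c^2*v^2 - 6*c*v^4 - 12*c*v^3 - v^5 - 2*v^4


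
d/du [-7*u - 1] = -7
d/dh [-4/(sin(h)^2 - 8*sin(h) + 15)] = 8*(sin(h) - 4)*cos(h)/(sin(h)^2 - 8*sin(h) + 15)^2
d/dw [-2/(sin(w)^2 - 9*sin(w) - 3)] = 2*(2*sin(w) - 9)*cos(w)/(9*sin(w) + cos(w)^2 + 2)^2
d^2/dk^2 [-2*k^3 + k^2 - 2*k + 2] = 2 - 12*k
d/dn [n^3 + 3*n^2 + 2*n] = 3*n^2 + 6*n + 2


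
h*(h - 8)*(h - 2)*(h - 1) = h^4 - 11*h^3 + 26*h^2 - 16*h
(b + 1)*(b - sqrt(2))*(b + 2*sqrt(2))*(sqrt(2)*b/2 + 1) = sqrt(2)*b^4/2 + sqrt(2)*b^3/2 + 2*b^3 - sqrt(2)*b^2 + 2*b^2 - 4*b - sqrt(2)*b - 4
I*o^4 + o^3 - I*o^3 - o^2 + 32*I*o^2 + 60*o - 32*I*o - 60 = (o - 5*I)*(o - 2*I)*(o + 6*I)*(I*o - I)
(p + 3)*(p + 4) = p^2 + 7*p + 12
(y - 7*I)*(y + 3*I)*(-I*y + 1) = -I*y^3 - 3*y^2 - 25*I*y + 21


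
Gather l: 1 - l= 1 - l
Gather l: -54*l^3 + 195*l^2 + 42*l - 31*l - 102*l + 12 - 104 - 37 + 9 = -54*l^3 + 195*l^2 - 91*l - 120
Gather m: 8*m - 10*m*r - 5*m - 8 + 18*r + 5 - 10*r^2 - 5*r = m*(3 - 10*r) - 10*r^2 + 13*r - 3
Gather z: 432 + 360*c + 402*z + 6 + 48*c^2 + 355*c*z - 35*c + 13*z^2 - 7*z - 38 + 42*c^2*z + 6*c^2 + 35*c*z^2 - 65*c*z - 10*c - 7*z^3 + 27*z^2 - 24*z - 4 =54*c^2 + 315*c - 7*z^3 + z^2*(35*c + 40) + z*(42*c^2 + 290*c + 371) + 396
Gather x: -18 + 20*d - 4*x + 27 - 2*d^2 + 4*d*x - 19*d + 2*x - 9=-2*d^2 + d + x*(4*d - 2)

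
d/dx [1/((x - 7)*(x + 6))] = (1 - 2*x)/(x^4 - 2*x^3 - 83*x^2 + 84*x + 1764)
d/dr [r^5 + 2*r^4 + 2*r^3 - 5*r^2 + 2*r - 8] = 5*r^4 + 8*r^3 + 6*r^2 - 10*r + 2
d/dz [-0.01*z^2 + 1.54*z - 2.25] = 1.54 - 0.02*z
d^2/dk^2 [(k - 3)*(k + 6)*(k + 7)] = 6*k + 20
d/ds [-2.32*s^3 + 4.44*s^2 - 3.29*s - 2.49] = -6.96*s^2 + 8.88*s - 3.29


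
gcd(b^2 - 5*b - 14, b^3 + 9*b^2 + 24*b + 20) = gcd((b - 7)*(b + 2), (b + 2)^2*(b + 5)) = b + 2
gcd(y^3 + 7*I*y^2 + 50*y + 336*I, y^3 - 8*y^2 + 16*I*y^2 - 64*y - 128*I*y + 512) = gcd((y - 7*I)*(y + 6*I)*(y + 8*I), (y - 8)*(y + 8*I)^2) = y + 8*I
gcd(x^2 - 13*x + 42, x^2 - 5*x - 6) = x - 6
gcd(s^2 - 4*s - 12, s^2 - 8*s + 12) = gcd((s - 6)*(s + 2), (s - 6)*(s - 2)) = s - 6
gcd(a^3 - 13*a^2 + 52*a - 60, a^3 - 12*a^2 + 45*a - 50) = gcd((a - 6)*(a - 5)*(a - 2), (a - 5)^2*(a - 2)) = a^2 - 7*a + 10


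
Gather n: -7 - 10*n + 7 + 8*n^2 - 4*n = 8*n^2 - 14*n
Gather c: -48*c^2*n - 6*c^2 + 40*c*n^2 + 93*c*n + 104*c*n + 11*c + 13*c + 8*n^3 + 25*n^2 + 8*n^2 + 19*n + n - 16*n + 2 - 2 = c^2*(-48*n - 6) + c*(40*n^2 + 197*n + 24) + 8*n^3 + 33*n^2 + 4*n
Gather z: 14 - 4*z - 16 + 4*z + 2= 0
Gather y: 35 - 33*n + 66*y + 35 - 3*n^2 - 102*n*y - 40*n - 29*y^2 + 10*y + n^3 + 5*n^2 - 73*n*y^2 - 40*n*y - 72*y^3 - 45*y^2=n^3 + 2*n^2 - 73*n - 72*y^3 + y^2*(-73*n - 74) + y*(76 - 142*n) + 70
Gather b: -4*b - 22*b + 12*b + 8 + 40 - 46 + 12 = 14 - 14*b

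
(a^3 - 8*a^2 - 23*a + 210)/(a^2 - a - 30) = a - 7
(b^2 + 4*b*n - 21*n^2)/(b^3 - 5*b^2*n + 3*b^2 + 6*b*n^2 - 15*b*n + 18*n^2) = (b + 7*n)/(b^2 - 2*b*n + 3*b - 6*n)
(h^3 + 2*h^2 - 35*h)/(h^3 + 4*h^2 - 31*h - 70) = h/(h + 2)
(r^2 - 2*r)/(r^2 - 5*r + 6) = r/(r - 3)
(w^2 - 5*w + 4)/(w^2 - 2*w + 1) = (w - 4)/(w - 1)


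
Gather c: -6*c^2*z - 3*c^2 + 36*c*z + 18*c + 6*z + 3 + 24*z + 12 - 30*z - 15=c^2*(-6*z - 3) + c*(36*z + 18)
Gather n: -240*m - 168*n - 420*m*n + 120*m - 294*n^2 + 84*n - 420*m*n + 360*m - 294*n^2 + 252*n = 240*m - 588*n^2 + n*(168 - 840*m)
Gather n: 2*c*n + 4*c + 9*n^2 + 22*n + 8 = 4*c + 9*n^2 + n*(2*c + 22) + 8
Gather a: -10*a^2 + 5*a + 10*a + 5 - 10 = -10*a^2 + 15*a - 5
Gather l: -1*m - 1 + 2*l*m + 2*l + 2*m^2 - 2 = l*(2*m + 2) + 2*m^2 - m - 3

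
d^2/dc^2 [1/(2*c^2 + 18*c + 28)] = (-c^2 - 9*c + (2*c + 9)^2 - 14)/(c^2 + 9*c + 14)^3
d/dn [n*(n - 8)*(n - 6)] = 3*n^2 - 28*n + 48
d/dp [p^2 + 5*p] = 2*p + 5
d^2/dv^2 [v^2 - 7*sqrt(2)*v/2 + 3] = 2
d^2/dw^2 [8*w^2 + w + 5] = 16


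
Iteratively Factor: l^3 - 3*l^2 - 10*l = (l - 5)*(l^2 + 2*l) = l*(l - 5)*(l + 2)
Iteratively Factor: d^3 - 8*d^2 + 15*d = (d - 5)*(d^2 - 3*d) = d*(d - 5)*(d - 3)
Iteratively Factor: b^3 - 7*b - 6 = (b + 1)*(b^2 - b - 6) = (b - 3)*(b + 1)*(b + 2)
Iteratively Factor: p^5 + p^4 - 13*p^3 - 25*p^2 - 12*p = (p + 3)*(p^4 - 2*p^3 - 7*p^2 - 4*p) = (p + 1)*(p + 3)*(p^3 - 3*p^2 - 4*p) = (p - 4)*(p + 1)*(p + 3)*(p^2 + p) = p*(p - 4)*(p + 1)*(p + 3)*(p + 1)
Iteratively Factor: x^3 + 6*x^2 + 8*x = (x)*(x^2 + 6*x + 8) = x*(x + 4)*(x + 2)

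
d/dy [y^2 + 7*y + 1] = 2*y + 7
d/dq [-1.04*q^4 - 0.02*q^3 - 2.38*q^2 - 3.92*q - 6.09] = -4.16*q^3 - 0.06*q^2 - 4.76*q - 3.92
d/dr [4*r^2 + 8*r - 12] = 8*r + 8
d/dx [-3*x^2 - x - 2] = -6*x - 1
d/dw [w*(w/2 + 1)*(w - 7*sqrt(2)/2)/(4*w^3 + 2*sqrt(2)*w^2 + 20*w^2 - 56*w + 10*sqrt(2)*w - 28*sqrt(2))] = (6*w^4 + 8*sqrt(2)*w^4 - 56*w^3 + 38*sqrt(2)*w^3 - 77*w^2 + 136*sqrt(2)*w^2 - 56*sqrt(2)*w + 196*w + 196)/(8*(2*w^6 + 2*sqrt(2)*w^5 + 20*w^5 - 5*w^4 + 20*sqrt(2)*w^4 - 270*w^3 - 6*sqrt(2)*w^3 - 280*sqrt(2)*w^2 + 389*w^2 - 140*w + 392*sqrt(2)*w + 196))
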